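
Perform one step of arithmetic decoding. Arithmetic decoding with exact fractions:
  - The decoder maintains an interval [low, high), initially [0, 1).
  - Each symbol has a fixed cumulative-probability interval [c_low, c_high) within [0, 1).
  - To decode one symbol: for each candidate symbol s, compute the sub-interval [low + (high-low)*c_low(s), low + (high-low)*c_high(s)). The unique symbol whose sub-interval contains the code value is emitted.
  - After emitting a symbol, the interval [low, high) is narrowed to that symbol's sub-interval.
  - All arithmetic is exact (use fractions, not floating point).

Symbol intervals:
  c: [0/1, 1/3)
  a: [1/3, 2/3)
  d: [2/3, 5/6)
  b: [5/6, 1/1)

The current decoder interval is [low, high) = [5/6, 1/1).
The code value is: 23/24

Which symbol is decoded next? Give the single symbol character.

Interval width = high − low = 1/1 − 5/6 = 1/6
Scaled code = (code − low) / width = (23/24 − 5/6) / 1/6 = 3/4
  c: [0/1, 1/3) 
  a: [1/3, 2/3) 
  d: [2/3, 5/6) ← scaled code falls here ✓
  b: [5/6, 1/1) 

Answer: d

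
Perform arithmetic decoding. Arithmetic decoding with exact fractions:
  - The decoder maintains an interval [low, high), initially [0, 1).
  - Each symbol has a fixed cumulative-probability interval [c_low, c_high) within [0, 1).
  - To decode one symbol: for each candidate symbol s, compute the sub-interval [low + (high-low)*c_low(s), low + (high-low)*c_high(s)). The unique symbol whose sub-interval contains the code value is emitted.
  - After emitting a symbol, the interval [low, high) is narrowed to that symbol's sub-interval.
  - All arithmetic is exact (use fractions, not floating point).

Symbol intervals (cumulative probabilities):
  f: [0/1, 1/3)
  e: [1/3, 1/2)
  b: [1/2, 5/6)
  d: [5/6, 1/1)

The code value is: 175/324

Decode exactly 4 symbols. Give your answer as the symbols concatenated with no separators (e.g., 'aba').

Answer: bfef

Derivation:
Step 1: interval [0/1, 1/1), width = 1/1 - 0/1 = 1/1
  'f': [0/1 + 1/1*0/1, 0/1 + 1/1*1/3) = [0/1, 1/3)
  'e': [0/1 + 1/1*1/3, 0/1 + 1/1*1/2) = [1/3, 1/2)
  'b': [0/1 + 1/1*1/2, 0/1 + 1/1*5/6) = [1/2, 5/6) <- contains code 175/324
  'd': [0/1 + 1/1*5/6, 0/1 + 1/1*1/1) = [5/6, 1/1)
  emit 'b', narrow to [1/2, 5/6)
Step 2: interval [1/2, 5/6), width = 5/6 - 1/2 = 1/3
  'f': [1/2 + 1/3*0/1, 1/2 + 1/3*1/3) = [1/2, 11/18) <- contains code 175/324
  'e': [1/2 + 1/3*1/3, 1/2 + 1/3*1/2) = [11/18, 2/3)
  'b': [1/2 + 1/3*1/2, 1/2 + 1/3*5/6) = [2/3, 7/9)
  'd': [1/2 + 1/3*5/6, 1/2 + 1/3*1/1) = [7/9, 5/6)
  emit 'f', narrow to [1/2, 11/18)
Step 3: interval [1/2, 11/18), width = 11/18 - 1/2 = 1/9
  'f': [1/2 + 1/9*0/1, 1/2 + 1/9*1/3) = [1/2, 29/54)
  'e': [1/2 + 1/9*1/3, 1/2 + 1/9*1/2) = [29/54, 5/9) <- contains code 175/324
  'b': [1/2 + 1/9*1/2, 1/2 + 1/9*5/6) = [5/9, 16/27)
  'd': [1/2 + 1/9*5/6, 1/2 + 1/9*1/1) = [16/27, 11/18)
  emit 'e', narrow to [29/54, 5/9)
Step 4: interval [29/54, 5/9), width = 5/9 - 29/54 = 1/54
  'f': [29/54 + 1/54*0/1, 29/54 + 1/54*1/3) = [29/54, 44/81) <- contains code 175/324
  'e': [29/54 + 1/54*1/3, 29/54 + 1/54*1/2) = [44/81, 59/108)
  'b': [29/54 + 1/54*1/2, 29/54 + 1/54*5/6) = [59/108, 179/324)
  'd': [29/54 + 1/54*5/6, 29/54 + 1/54*1/1) = [179/324, 5/9)
  emit 'f', narrow to [29/54, 44/81)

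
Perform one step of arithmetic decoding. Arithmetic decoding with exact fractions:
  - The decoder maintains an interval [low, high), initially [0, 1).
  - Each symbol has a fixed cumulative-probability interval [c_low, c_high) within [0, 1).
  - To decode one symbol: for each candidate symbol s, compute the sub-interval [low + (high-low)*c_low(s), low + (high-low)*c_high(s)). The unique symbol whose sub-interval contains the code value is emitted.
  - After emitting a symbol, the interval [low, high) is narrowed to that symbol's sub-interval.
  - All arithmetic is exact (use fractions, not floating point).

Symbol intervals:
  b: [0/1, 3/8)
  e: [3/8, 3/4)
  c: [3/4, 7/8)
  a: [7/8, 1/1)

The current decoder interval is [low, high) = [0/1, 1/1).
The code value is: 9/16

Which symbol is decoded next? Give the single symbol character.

Answer: e

Derivation:
Interval width = high − low = 1/1 − 0/1 = 1/1
Scaled code = (code − low) / width = (9/16 − 0/1) / 1/1 = 9/16
  b: [0/1, 3/8) 
  e: [3/8, 3/4) ← scaled code falls here ✓
  c: [3/4, 7/8) 
  a: [7/8, 1/1) 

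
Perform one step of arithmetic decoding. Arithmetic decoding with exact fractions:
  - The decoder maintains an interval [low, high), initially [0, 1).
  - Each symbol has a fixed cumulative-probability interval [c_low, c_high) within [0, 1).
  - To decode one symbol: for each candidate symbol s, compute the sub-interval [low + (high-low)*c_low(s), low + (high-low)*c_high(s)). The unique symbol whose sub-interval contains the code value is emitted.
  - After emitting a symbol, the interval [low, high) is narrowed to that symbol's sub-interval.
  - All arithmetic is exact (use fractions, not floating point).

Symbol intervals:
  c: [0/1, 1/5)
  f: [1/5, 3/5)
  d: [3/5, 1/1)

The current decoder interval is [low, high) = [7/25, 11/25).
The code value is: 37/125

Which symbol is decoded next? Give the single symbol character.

Interval width = high − low = 11/25 − 7/25 = 4/25
Scaled code = (code − low) / width = (37/125 − 7/25) / 4/25 = 1/10
  c: [0/1, 1/5) ← scaled code falls here ✓
  f: [1/5, 3/5) 
  d: [3/5, 1/1) 

Answer: c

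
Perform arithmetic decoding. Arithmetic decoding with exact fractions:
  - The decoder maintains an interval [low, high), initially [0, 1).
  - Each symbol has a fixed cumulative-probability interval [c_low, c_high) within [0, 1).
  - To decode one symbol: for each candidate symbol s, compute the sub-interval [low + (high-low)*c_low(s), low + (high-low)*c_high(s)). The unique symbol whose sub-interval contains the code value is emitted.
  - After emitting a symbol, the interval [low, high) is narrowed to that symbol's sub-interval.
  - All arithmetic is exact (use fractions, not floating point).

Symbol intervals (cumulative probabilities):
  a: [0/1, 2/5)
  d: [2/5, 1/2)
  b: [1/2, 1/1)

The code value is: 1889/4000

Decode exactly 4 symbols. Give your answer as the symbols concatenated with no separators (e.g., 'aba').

Answer: dbdd

Derivation:
Step 1: interval [0/1, 1/1), width = 1/1 - 0/1 = 1/1
  'a': [0/1 + 1/1*0/1, 0/1 + 1/1*2/5) = [0/1, 2/5)
  'd': [0/1 + 1/1*2/5, 0/1 + 1/1*1/2) = [2/5, 1/2) <- contains code 1889/4000
  'b': [0/1 + 1/1*1/2, 0/1 + 1/1*1/1) = [1/2, 1/1)
  emit 'd', narrow to [2/5, 1/2)
Step 2: interval [2/5, 1/2), width = 1/2 - 2/5 = 1/10
  'a': [2/5 + 1/10*0/1, 2/5 + 1/10*2/5) = [2/5, 11/25)
  'd': [2/5 + 1/10*2/5, 2/5 + 1/10*1/2) = [11/25, 9/20)
  'b': [2/5 + 1/10*1/2, 2/5 + 1/10*1/1) = [9/20, 1/2) <- contains code 1889/4000
  emit 'b', narrow to [9/20, 1/2)
Step 3: interval [9/20, 1/2), width = 1/2 - 9/20 = 1/20
  'a': [9/20 + 1/20*0/1, 9/20 + 1/20*2/5) = [9/20, 47/100)
  'd': [9/20 + 1/20*2/5, 9/20 + 1/20*1/2) = [47/100, 19/40) <- contains code 1889/4000
  'b': [9/20 + 1/20*1/2, 9/20 + 1/20*1/1) = [19/40, 1/2)
  emit 'd', narrow to [47/100, 19/40)
Step 4: interval [47/100, 19/40), width = 19/40 - 47/100 = 1/200
  'a': [47/100 + 1/200*0/1, 47/100 + 1/200*2/5) = [47/100, 59/125)
  'd': [47/100 + 1/200*2/5, 47/100 + 1/200*1/2) = [59/125, 189/400) <- contains code 1889/4000
  'b': [47/100 + 1/200*1/2, 47/100 + 1/200*1/1) = [189/400, 19/40)
  emit 'd', narrow to [59/125, 189/400)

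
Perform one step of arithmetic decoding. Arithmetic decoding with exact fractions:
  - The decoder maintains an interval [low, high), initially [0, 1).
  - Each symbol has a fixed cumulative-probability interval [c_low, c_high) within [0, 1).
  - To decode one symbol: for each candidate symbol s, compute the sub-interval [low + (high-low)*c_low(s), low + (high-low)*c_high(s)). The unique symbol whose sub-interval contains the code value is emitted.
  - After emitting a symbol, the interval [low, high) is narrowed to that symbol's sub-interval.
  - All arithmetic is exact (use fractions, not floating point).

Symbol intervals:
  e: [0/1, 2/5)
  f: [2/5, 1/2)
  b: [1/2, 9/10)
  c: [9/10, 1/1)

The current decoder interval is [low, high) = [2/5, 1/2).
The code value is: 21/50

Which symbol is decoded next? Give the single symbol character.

Interval width = high − low = 1/2 − 2/5 = 1/10
Scaled code = (code − low) / width = (21/50 − 2/5) / 1/10 = 1/5
  e: [0/1, 2/5) ← scaled code falls here ✓
  f: [2/5, 1/2) 
  b: [1/2, 9/10) 
  c: [9/10, 1/1) 

Answer: e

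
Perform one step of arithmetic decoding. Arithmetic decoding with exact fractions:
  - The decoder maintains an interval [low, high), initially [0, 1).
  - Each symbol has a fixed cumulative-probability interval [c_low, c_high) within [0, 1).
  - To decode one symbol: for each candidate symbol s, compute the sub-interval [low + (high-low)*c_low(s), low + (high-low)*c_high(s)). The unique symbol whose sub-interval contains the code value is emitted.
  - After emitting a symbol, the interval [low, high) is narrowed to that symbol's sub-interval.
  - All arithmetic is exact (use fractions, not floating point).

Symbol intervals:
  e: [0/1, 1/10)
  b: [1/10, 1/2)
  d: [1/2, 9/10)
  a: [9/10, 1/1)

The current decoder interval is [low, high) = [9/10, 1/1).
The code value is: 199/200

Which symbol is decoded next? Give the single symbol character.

Interval width = high − low = 1/1 − 9/10 = 1/10
Scaled code = (code − low) / width = (199/200 − 9/10) / 1/10 = 19/20
  e: [0/1, 1/10) 
  b: [1/10, 1/2) 
  d: [1/2, 9/10) 
  a: [9/10, 1/1) ← scaled code falls here ✓

Answer: a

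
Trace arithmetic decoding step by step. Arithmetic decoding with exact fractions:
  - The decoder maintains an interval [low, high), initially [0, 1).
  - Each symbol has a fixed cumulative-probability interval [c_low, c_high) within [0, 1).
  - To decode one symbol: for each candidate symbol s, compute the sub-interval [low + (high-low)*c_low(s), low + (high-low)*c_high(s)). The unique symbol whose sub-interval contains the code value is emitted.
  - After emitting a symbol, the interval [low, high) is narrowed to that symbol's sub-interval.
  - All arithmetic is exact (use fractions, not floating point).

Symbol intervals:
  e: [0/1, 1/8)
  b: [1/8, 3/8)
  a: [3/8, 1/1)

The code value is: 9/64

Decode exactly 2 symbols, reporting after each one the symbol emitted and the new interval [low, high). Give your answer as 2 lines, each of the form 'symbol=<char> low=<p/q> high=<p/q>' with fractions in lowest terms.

Answer: symbol=b low=1/8 high=3/8
symbol=e low=1/8 high=5/32

Derivation:
Step 1: interval [0/1, 1/1), width = 1/1 - 0/1 = 1/1
  'e': [0/1 + 1/1*0/1, 0/1 + 1/1*1/8) = [0/1, 1/8)
  'b': [0/1 + 1/1*1/8, 0/1 + 1/1*3/8) = [1/8, 3/8) <- contains code 9/64
  'a': [0/1 + 1/1*3/8, 0/1 + 1/1*1/1) = [3/8, 1/1)
  emit 'b', narrow to [1/8, 3/8)
Step 2: interval [1/8, 3/8), width = 3/8 - 1/8 = 1/4
  'e': [1/8 + 1/4*0/1, 1/8 + 1/4*1/8) = [1/8, 5/32) <- contains code 9/64
  'b': [1/8 + 1/4*1/8, 1/8 + 1/4*3/8) = [5/32, 7/32)
  'a': [1/8 + 1/4*3/8, 1/8 + 1/4*1/1) = [7/32, 3/8)
  emit 'e', narrow to [1/8, 5/32)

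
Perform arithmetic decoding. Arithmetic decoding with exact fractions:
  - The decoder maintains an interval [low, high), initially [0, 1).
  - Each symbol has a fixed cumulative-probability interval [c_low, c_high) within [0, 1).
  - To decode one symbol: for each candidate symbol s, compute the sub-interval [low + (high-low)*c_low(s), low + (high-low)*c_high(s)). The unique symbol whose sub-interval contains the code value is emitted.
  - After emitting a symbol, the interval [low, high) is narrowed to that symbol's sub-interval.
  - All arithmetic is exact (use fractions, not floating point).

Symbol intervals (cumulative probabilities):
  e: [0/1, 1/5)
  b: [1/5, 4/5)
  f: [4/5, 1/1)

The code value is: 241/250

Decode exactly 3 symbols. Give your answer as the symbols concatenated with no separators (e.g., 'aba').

Step 1: interval [0/1, 1/1), width = 1/1 - 0/1 = 1/1
  'e': [0/1 + 1/1*0/1, 0/1 + 1/1*1/5) = [0/1, 1/5)
  'b': [0/1 + 1/1*1/5, 0/1 + 1/1*4/5) = [1/5, 4/5)
  'f': [0/1 + 1/1*4/5, 0/1 + 1/1*1/1) = [4/5, 1/1) <- contains code 241/250
  emit 'f', narrow to [4/5, 1/1)
Step 2: interval [4/5, 1/1), width = 1/1 - 4/5 = 1/5
  'e': [4/5 + 1/5*0/1, 4/5 + 1/5*1/5) = [4/5, 21/25)
  'b': [4/5 + 1/5*1/5, 4/5 + 1/5*4/5) = [21/25, 24/25)
  'f': [4/5 + 1/5*4/5, 4/5 + 1/5*1/1) = [24/25, 1/1) <- contains code 241/250
  emit 'f', narrow to [24/25, 1/1)
Step 3: interval [24/25, 1/1), width = 1/1 - 24/25 = 1/25
  'e': [24/25 + 1/25*0/1, 24/25 + 1/25*1/5) = [24/25, 121/125) <- contains code 241/250
  'b': [24/25 + 1/25*1/5, 24/25 + 1/25*4/5) = [121/125, 124/125)
  'f': [24/25 + 1/25*4/5, 24/25 + 1/25*1/1) = [124/125, 1/1)
  emit 'e', narrow to [24/25, 121/125)

Answer: ffe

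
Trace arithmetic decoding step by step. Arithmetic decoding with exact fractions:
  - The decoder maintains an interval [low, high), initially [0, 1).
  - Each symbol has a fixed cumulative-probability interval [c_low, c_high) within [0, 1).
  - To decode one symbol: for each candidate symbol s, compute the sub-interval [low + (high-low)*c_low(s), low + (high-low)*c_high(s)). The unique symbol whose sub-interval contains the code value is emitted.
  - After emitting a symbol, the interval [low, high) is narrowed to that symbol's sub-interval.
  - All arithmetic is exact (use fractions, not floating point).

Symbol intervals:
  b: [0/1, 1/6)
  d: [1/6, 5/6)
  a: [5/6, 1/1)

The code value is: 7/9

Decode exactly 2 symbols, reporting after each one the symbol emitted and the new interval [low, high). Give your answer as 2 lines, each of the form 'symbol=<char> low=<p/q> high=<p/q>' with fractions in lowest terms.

Answer: symbol=d low=1/6 high=5/6
symbol=a low=13/18 high=5/6

Derivation:
Step 1: interval [0/1, 1/1), width = 1/1 - 0/1 = 1/1
  'b': [0/1 + 1/1*0/1, 0/1 + 1/1*1/6) = [0/1, 1/6)
  'd': [0/1 + 1/1*1/6, 0/1 + 1/1*5/6) = [1/6, 5/6) <- contains code 7/9
  'a': [0/1 + 1/1*5/6, 0/1 + 1/1*1/1) = [5/6, 1/1)
  emit 'd', narrow to [1/6, 5/6)
Step 2: interval [1/6, 5/6), width = 5/6 - 1/6 = 2/3
  'b': [1/6 + 2/3*0/1, 1/6 + 2/3*1/6) = [1/6, 5/18)
  'd': [1/6 + 2/3*1/6, 1/6 + 2/3*5/6) = [5/18, 13/18)
  'a': [1/6 + 2/3*5/6, 1/6 + 2/3*1/1) = [13/18, 5/6) <- contains code 7/9
  emit 'a', narrow to [13/18, 5/6)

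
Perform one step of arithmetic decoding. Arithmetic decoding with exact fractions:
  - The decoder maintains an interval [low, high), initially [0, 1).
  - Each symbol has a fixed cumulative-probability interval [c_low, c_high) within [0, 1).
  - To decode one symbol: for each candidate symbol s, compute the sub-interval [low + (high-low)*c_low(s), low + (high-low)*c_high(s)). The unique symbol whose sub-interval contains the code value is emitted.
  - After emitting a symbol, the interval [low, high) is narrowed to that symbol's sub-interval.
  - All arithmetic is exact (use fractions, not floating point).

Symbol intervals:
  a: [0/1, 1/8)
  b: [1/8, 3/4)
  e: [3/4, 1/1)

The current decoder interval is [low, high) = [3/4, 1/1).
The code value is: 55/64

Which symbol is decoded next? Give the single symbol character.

Interval width = high − low = 1/1 − 3/4 = 1/4
Scaled code = (code − low) / width = (55/64 − 3/4) / 1/4 = 7/16
  a: [0/1, 1/8) 
  b: [1/8, 3/4) ← scaled code falls here ✓
  e: [3/4, 1/1) 

Answer: b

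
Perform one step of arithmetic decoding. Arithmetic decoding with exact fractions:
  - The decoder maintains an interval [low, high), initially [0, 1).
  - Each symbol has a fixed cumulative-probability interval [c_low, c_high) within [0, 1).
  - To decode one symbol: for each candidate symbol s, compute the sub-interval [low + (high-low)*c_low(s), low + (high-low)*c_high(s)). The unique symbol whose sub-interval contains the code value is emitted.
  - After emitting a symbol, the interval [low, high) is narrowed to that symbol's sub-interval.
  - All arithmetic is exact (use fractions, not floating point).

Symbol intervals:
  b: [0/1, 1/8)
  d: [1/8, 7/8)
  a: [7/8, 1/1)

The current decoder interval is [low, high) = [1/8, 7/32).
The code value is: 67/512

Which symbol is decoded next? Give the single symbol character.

Interval width = high − low = 7/32 − 1/8 = 3/32
Scaled code = (code − low) / width = (67/512 − 1/8) / 3/32 = 1/16
  b: [0/1, 1/8) ← scaled code falls here ✓
  d: [1/8, 7/8) 
  a: [7/8, 1/1) 

Answer: b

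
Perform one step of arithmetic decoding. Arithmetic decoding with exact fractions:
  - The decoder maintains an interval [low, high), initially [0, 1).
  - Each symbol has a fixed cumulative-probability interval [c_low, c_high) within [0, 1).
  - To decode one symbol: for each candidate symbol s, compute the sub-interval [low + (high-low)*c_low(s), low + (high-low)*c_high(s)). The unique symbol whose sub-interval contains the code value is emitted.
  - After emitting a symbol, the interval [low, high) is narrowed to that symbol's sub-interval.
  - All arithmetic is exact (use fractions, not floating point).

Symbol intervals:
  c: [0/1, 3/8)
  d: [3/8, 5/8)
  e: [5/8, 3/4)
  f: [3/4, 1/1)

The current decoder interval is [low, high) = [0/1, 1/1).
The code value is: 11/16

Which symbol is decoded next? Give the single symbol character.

Answer: e

Derivation:
Interval width = high − low = 1/1 − 0/1 = 1/1
Scaled code = (code − low) / width = (11/16 − 0/1) / 1/1 = 11/16
  c: [0/1, 3/8) 
  d: [3/8, 5/8) 
  e: [5/8, 3/4) ← scaled code falls here ✓
  f: [3/4, 1/1) 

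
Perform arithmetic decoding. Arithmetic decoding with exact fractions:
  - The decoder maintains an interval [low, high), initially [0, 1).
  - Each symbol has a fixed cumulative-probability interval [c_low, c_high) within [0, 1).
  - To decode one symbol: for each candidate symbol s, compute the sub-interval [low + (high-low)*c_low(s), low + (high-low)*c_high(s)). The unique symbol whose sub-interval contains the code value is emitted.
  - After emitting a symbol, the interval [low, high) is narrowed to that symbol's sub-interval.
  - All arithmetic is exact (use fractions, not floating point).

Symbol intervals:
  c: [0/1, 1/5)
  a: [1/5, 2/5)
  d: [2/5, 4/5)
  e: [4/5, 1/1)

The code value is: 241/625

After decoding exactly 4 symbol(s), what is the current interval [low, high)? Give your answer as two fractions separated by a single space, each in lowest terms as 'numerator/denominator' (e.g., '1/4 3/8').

Step 1: interval [0/1, 1/1), width = 1/1 - 0/1 = 1/1
  'c': [0/1 + 1/1*0/1, 0/1 + 1/1*1/5) = [0/1, 1/5)
  'a': [0/1 + 1/1*1/5, 0/1 + 1/1*2/5) = [1/5, 2/5) <- contains code 241/625
  'd': [0/1 + 1/1*2/5, 0/1 + 1/1*4/5) = [2/5, 4/5)
  'e': [0/1 + 1/1*4/5, 0/1 + 1/1*1/1) = [4/5, 1/1)
  emit 'a', narrow to [1/5, 2/5)
Step 2: interval [1/5, 2/5), width = 2/5 - 1/5 = 1/5
  'c': [1/5 + 1/5*0/1, 1/5 + 1/5*1/5) = [1/5, 6/25)
  'a': [1/5 + 1/5*1/5, 1/5 + 1/5*2/5) = [6/25, 7/25)
  'd': [1/5 + 1/5*2/5, 1/5 + 1/5*4/5) = [7/25, 9/25)
  'e': [1/5 + 1/5*4/5, 1/5 + 1/5*1/1) = [9/25, 2/5) <- contains code 241/625
  emit 'e', narrow to [9/25, 2/5)
Step 3: interval [9/25, 2/5), width = 2/5 - 9/25 = 1/25
  'c': [9/25 + 1/25*0/1, 9/25 + 1/25*1/5) = [9/25, 46/125)
  'a': [9/25 + 1/25*1/5, 9/25 + 1/25*2/5) = [46/125, 47/125)
  'd': [9/25 + 1/25*2/5, 9/25 + 1/25*4/5) = [47/125, 49/125) <- contains code 241/625
  'e': [9/25 + 1/25*4/5, 9/25 + 1/25*1/1) = [49/125, 2/5)
  emit 'd', narrow to [47/125, 49/125)
Step 4: interval [47/125, 49/125), width = 49/125 - 47/125 = 2/125
  'c': [47/125 + 2/125*0/1, 47/125 + 2/125*1/5) = [47/125, 237/625)
  'a': [47/125 + 2/125*1/5, 47/125 + 2/125*2/5) = [237/625, 239/625)
  'd': [47/125 + 2/125*2/5, 47/125 + 2/125*4/5) = [239/625, 243/625) <- contains code 241/625
  'e': [47/125 + 2/125*4/5, 47/125 + 2/125*1/1) = [243/625, 49/125)
  emit 'd', narrow to [239/625, 243/625)

Answer: 239/625 243/625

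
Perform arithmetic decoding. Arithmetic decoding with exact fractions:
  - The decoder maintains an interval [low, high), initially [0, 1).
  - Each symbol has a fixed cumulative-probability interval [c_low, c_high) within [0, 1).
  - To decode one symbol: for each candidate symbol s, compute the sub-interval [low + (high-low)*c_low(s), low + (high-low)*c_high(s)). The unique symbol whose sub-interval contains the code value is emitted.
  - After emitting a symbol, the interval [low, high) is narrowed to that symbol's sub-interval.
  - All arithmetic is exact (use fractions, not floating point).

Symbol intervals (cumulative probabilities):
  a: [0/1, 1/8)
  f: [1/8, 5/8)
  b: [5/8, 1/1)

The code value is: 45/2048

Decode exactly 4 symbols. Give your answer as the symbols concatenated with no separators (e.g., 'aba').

Step 1: interval [0/1, 1/1), width = 1/1 - 0/1 = 1/1
  'a': [0/1 + 1/1*0/1, 0/1 + 1/1*1/8) = [0/1, 1/8) <- contains code 45/2048
  'f': [0/1 + 1/1*1/8, 0/1 + 1/1*5/8) = [1/8, 5/8)
  'b': [0/1 + 1/1*5/8, 0/1 + 1/1*1/1) = [5/8, 1/1)
  emit 'a', narrow to [0/1, 1/8)
Step 2: interval [0/1, 1/8), width = 1/8 - 0/1 = 1/8
  'a': [0/1 + 1/8*0/1, 0/1 + 1/8*1/8) = [0/1, 1/64)
  'f': [0/1 + 1/8*1/8, 0/1 + 1/8*5/8) = [1/64, 5/64) <- contains code 45/2048
  'b': [0/1 + 1/8*5/8, 0/1 + 1/8*1/1) = [5/64, 1/8)
  emit 'f', narrow to [1/64, 5/64)
Step 3: interval [1/64, 5/64), width = 5/64 - 1/64 = 1/16
  'a': [1/64 + 1/16*0/1, 1/64 + 1/16*1/8) = [1/64, 3/128) <- contains code 45/2048
  'f': [1/64 + 1/16*1/8, 1/64 + 1/16*5/8) = [3/128, 7/128)
  'b': [1/64 + 1/16*5/8, 1/64 + 1/16*1/1) = [7/128, 5/64)
  emit 'a', narrow to [1/64, 3/128)
Step 4: interval [1/64, 3/128), width = 3/128 - 1/64 = 1/128
  'a': [1/64 + 1/128*0/1, 1/64 + 1/128*1/8) = [1/64, 17/1024)
  'f': [1/64 + 1/128*1/8, 1/64 + 1/128*5/8) = [17/1024, 21/1024)
  'b': [1/64 + 1/128*5/8, 1/64 + 1/128*1/1) = [21/1024, 3/128) <- contains code 45/2048
  emit 'b', narrow to [21/1024, 3/128)

Answer: afab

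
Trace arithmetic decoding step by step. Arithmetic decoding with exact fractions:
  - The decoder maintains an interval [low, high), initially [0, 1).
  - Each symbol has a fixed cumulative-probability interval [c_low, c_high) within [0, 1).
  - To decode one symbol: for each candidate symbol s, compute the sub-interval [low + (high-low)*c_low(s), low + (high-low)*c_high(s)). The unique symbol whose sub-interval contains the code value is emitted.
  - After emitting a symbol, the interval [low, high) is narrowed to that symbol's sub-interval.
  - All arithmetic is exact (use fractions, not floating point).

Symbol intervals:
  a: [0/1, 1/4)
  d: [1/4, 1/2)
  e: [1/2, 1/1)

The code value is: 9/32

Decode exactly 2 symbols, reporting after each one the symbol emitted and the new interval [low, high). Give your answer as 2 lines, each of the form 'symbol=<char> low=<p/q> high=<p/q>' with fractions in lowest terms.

Answer: symbol=d low=1/4 high=1/2
symbol=a low=1/4 high=5/16

Derivation:
Step 1: interval [0/1, 1/1), width = 1/1 - 0/1 = 1/1
  'a': [0/1 + 1/1*0/1, 0/1 + 1/1*1/4) = [0/1, 1/4)
  'd': [0/1 + 1/1*1/4, 0/1 + 1/1*1/2) = [1/4, 1/2) <- contains code 9/32
  'e': [0/1 + 1/1*1/2, 0/1 + 1/1*1/1) = [1/2, 1/1)
  emit 'd', narrow to [1/4, 1/2)
Step 2: interval [1/4, 1/2), width = 1/2 - 1/4 = 1/4
  'a': [1/4 + 1/4*0/1, 1/4 + 1/4*1/4) = [1/4, 5/16) <- contains code 9/32
  'd': [1/4 + 1/4*1/4, 1/4 + 1/4*1/2) = [5/16, 3/8)
  'e': [1/4 + 1/4*1/2, 1/4 + 1/4*1/1) = [3/8, 1/2)
  emit 'a', narrow to [1/4, 5/16)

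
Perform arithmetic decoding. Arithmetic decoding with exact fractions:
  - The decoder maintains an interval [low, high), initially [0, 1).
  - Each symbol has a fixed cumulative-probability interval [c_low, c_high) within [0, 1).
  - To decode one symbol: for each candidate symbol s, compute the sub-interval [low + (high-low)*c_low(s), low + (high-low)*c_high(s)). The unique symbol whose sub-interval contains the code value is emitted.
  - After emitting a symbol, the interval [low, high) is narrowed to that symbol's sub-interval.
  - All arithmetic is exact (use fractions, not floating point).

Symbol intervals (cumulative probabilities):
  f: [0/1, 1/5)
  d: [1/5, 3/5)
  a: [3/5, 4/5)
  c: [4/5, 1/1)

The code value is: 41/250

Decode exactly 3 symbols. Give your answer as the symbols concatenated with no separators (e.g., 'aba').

Answer: fcf

Derivation:
Step 1: interval [0/1, 1/1), width = 1/1 - 0/1 = 1/1
  'f': [0/1 + 1/1*0/1, 0/1 + 1/1*1/5) = [0/1, 1/5) <- contains code 41/250
  'd': [0/1 + 1/1*1/5, 0/1 + 1/1*3/5) = [1/5, 3/5)
  'a': [0/1 + 1/1*3/5, 0/1 + 1/1*4/5) = [3/5, 4/5)
  'c': [0/1 + 1/1*4/5, 0/1 + 1/1*1/1) = [4/5, 1/1)
  emit 'f', narrow to [0/1, 1/5)
Step 2: interval [0/1, 1/5), width = 1/5 - 0/1 = 1/5
  'f': [0/1 + 1/5*0/1, 0/1 + 1/5*1/5) = [0/1, 1/25)
  'd': [0/1 + 1/5*1/5, 0/1 + 1/5*3/5) = [1/25, 3/25)
  'a': [0/1 + 1/5*3/5, 0/1 + 1/5*4/5) = [3/25, 4/25)
  'c': [0/1 + 1/5*4/5, 0/1 + 1/5*1/1) = [4/25, 1/5) <- contains code 41/250
  emit 'c', narrow to [4/25, 1/5)
Step 3: interval [4/25, 1/5), width = 1/5 - 4/25 = 1/25
  'f': [4/25 + 1/25*0/1, 4/25 + 1/25*1/5) = [4/25, 21/125) <- contains code 41/250
  'd': [4/25 + 1/25*1/5, 4/25 + 1/25*3/5) = [21/125, 23/125)
  'a': [4/25 + 1/25*3/5, 4/25 + 1/25*4/5) = [23/125, 24/125)
  'c': [4/25 + 1/25*4/5, 4/25 + 1/25*1/1) = [24/125, 1/5)
  emit 'f', narrow to [4/25, 21/125)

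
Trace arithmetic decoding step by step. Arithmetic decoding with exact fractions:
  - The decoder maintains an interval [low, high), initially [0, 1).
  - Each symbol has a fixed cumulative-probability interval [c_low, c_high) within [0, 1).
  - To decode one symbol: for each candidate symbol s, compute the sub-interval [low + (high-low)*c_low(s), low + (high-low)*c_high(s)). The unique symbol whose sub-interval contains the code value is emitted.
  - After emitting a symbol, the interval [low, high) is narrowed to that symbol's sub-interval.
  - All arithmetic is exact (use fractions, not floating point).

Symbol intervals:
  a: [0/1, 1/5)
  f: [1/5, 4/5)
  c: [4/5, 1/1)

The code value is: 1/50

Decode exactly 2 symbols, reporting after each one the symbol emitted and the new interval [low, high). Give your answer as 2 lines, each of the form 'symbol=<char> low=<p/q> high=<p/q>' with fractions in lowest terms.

Step 1: interval [0/1, 1/1), width = 1/1 - 0/1 = 1/1
  'a': [0/1 + 1/1*0/1, 0/1 + 1/1*1/5) = [0/1, 1/5) <- contains code 1/50
  'f': [0/1 + 1/1*1/5, 0/1 + 1/1*4/5) = [1/5, 4/5)
  'c': [0/1 + 1/1*4/5, 0/1 + 1/1*1/1) = [4/5, 1/1)
  emit 'a', narrow to [0/1, 1/5)
Step 2: interval [0/1, 1/5), width = 1/5 - 0/1 = 1/5
  'a': [0/1 + 1/5*0/1, 0/1 + 1/5*1/5) = [0/1, 1/25) <- contains code 1/50
  'f': [0/1 + 1/5*1/5, 0/1 + 1/5*4/5) = [1/25, 4/25)
  'c': [0/1 + 1/5*4/5, 0/1 + 1/5*1/1) = [4/25, 1/5)
  emit 'a', narrow to [0/1, 1/25)

Answer: symbol=a low=0/1 high=1/5
symbol=a low=0/1 high=1/25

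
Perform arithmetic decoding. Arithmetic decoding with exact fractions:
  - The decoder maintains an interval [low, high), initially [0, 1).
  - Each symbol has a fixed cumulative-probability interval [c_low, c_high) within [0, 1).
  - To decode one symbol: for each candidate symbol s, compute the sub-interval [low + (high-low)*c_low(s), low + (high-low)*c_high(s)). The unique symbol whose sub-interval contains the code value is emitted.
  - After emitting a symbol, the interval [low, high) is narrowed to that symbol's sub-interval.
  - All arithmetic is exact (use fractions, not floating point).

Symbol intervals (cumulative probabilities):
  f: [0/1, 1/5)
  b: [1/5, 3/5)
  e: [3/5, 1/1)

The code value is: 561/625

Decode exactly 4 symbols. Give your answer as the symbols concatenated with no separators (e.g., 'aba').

Answer: eebb

Derivation:
Step 1: interval [0/1, 1/1), width = 1/1 - 0/1 = 1/1
  'f': [0/1 + 1/1*0/1, 0/1 + 1/1*1/5) = [0/1, 1/5)
  'b': [0/1 + 1/1*1/5, 0/1 + 1/1*3/5) = [1/5, 3/5)
  'e': [0/1 + 1/1*3/5, 0/1 + 1/1*1/1) = [3/5, 1/1) <- contains code 561/625
  emit 'e', narrow to [3/5, 1/1)
Step 2: interval [3/5, 1/1), width = 1/1 - 3/5 = 2/5
  'f': [3/5 + 2/5*0/1, 3/5 + 2/5*1/5) = [3/5, 17/25)
  'b': [3/5 + 2/5*1/5, 3/5 + 2/5*3/5) = [17/25, 21/25)
  'e': [3/5 + 2/5*3/5, 3/5 + 2/5*1/1) = [21/25, 1/1) <- contains code 561/625
  emit 'e', narrow to [21/25, 1/1)
Step 3: interval [21/25, 1/1), width = 1/1 - 21/25 = 4/25
  'f': [21/25 + 4/25*0/1, 21/25 + 4/25*1/5) = [21/25, 109/125)
  'b': [21/25 + 4/25*1/5, 21/25 + 4/25*3/5) = [109/125, 117/125) <- contains code 561/625
  'e': [21/25 + 4/25*3/5, 21/25 + 4/25*1/1) = [117/125, 1/1)
  emit 'b', narrow to [109/125, 117/125)
Step 4: interval [109/125, 117/125), width = 117/125 - 109/125 = 8/125
  'f': [109/125 + 8/125*0/1, 109/125 + 8/125*1/5) = [109/125, 553/625)
  'b': [109/125 + 8/125*1/5, 109/125 + 8/125*3/5) = [553/625, 569/625) <- contains code 561/625
  'e': [109/125 + 8/125*3/5, 109/125 + 8/125*1/1) = [569/625, 117/125)
  emit 'b', narrow to [553/625, 569/625)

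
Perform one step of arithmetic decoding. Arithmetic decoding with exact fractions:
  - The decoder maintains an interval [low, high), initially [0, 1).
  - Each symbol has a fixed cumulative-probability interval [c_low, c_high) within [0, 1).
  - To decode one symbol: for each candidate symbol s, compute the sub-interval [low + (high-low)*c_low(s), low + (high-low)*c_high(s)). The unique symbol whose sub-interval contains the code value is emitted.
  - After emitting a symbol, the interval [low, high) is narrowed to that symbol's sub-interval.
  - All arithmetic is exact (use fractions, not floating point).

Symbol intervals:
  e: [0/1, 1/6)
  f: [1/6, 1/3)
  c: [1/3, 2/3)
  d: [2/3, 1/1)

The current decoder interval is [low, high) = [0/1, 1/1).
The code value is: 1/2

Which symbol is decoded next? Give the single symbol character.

Interval width = high − low = 1/1 − 0/1 = 1/1
Scaled code = (code − low) / width = (1/2 − 0/1) / 1/1 = 1/2
  e: [0/1, 1/6) 
  f: [1/6, 1/3) 
  c: [1/3, 2/3) ← scaled code falls here ✓
  d: [2/3, 1/1) 

Answer: c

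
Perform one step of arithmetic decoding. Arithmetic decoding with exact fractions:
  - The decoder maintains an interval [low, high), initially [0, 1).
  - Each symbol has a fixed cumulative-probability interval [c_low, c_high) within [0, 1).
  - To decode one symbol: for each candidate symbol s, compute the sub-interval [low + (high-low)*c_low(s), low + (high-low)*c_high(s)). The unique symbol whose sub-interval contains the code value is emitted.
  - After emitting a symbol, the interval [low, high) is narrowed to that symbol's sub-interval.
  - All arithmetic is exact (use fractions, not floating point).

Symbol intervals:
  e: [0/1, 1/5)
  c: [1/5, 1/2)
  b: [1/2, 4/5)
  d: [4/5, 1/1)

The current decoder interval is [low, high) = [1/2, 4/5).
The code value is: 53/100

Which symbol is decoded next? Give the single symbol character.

Answer: e

Derivation:
Interval width = high − low = 4/5 − 1/2 = 3/10
Scaled code = (code − low) / width = (53/100 − 1/2) / 3/10 = 1/10
  e: [0/1, 1/5) ← scaled code falls here ✓
  c: [1/5, 1/2) 
  b: [1/2, 4/5) 
  d: [4/5, 1/1) 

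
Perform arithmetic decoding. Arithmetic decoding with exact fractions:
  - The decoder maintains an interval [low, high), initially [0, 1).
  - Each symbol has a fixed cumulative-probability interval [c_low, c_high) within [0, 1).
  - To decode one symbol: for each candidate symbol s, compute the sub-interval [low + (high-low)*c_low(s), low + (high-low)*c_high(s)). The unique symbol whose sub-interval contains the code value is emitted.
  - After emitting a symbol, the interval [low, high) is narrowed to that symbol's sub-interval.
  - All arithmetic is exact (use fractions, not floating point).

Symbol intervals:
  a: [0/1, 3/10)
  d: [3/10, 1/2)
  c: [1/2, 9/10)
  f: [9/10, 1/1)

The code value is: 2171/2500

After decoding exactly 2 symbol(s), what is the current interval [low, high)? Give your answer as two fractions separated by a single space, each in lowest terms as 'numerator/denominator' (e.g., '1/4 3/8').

Answer: 43/50 9/10

Derivation:
Step 1: interval [0/1, 1/1), width = 1/1 - 0/1 = 1/1
  'a': [0/1 + 1/1*0/1, 0/1 + 1/1*3/10) = [0/1, 3/10)
  'd': [0/1 + 1/1*3/10, 0/1 + 1/1*1/2) = [3/10, 1/2)
  'c': [0/1 + 1/1*1/2, 0/1 + 1/1*9/10) = [1/2, 9/10) <- contains code 2171/2500
  'f': [0/1 + 1/1*9/10, 0/1 + 1/1*1/1) = [9/10, 1/1)
  emit 'c', narrow to [1/2, 9/10)
Step 2: interval [1/2, 9/10), width = 9/10 - 1/2 = 2/5
  'a': [1/2 + 2/5*0/1, 1/2 + 2/5*3/10) = [1/2, 31/50)
  'd': [1/2 + 2/5*3/10, 1/2 + 2/5*1/2) = [31/50, 7/10)
  'c': [1/2 + 2/5*1/2, 1/2 + 2/5*9/10) = [7/10, 43/50)
  'f': [1/2 + 2/5*9/10, 1/2 + 2/5*1/1) = [43/50, 9/10) <- contains code 2171/2500
  emit 'f', narrow to [43/50, 9/10)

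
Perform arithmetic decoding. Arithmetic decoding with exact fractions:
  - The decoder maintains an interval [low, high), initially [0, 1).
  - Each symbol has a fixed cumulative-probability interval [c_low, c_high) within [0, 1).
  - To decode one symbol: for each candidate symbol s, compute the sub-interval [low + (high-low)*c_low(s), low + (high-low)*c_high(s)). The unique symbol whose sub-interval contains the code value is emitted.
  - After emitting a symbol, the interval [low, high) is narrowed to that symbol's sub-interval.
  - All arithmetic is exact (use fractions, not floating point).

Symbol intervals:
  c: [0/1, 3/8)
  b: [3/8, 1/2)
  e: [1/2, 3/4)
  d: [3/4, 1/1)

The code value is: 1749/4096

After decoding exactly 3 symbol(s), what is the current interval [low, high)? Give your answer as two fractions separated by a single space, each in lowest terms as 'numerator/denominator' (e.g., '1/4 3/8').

Step 1: interval [0/1, 1/1), width = 1/1 - 0/1 = 1/1
  'c': [0/1 + 1/1*0/1, 0/1 + 1/1*3/8) = [0/1, 3/8)
  'b': [0/1 + 1/1*3/8, 0/1 + 1/1*1/2) = [3/8, 1/2) <- contains code 1749/4096
  'e': [0/1 + 1/1*1/2, 0/1 + 1/1*3/4) = [1/2, 3/4)
  'd': [0/1 + 1/1*3/4, 0/1 + 1/1*1/1) = [3/4, 1/1)
  emit 'b', narrow to [3/8, 1/2)
Step 2: interval [3/8, 1/2), width = 1/2 - 3/8 = 1/8
  'c': [3/8 + 1/8*0/1, 3/8 + 1/8*3/8) = [3/8, 27/64)
  'b': [3/8 + 1/8*3/8, 3/8 + 1/8*1/2) = [27/64, 7/16) <- contains code 1749/4096
  'e': [3/8 + 1/8*1/2, 3/8 + 1/8*3/4) = [7/16, 15/32)
  'd': [3/8 + 1/8*3/4, 3/8 + 1/8*1/1) = [15/32, 1/2)
  emit 'b', narrow to [27/64, 7/16)
Step 3: interval [27/64, 7/16), width = 7/16 - 27/64 = 1/64
  'c': [27/64 + 1/64*0/1, 27/64 + 1/64*3/8) = [27/64, 219/512) <- contains code 1749/4096
  'b': [27/64 + 1/64*3/8, 27/64 + 1/64*1/2) = [219/512, 55/128)
  'e': [27/64 + 1/64*1/2, 27/64 + 1/64*3/4) = [55/128, 111/256)
  'd': [27/64 + 1/64*3/4, 27/64 + 1/64*1/1) = [111/256, 7/16)
  emit 'c', narrow to [27/64, 219/512)

Answer: 27/64 219/512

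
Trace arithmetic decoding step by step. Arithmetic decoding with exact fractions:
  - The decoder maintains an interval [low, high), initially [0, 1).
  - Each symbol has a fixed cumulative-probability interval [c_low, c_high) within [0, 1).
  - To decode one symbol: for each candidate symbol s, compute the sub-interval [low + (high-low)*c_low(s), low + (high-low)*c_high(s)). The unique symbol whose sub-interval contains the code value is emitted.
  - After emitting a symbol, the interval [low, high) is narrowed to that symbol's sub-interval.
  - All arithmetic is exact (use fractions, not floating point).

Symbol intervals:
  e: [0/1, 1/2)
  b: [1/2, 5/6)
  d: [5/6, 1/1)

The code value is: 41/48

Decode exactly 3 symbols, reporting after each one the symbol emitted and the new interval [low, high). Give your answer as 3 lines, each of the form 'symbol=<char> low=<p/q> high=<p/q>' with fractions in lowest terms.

Step 1: interval [0/1, 1/1), width = 1/1 - 0/1 = 1/1
  'e': [0/1 + 1/1*0/1, 0/1 + 1/1*1/2) = [0/1, 1/2)
  'b': [0/1 + 1/1*1/2, 0/1 + 1/1*5/6) = [1/2, 5/6)
  'd': [0/1 + 1/1*5/6, 0/1 + 1/1*1/1) = [5/6, 1/1) <- contains code 41/48
  emit 'd', narrow to [5/6, 1/1)
Step 2: interval [5/6, 1/1), width = 1/1 - 5/6 = 1/6
  'e': [5/6 + 1/6*0/1, 5/6 + 1/6*1/2) = [5/6, 11/12) <- contains code 41/48
  'b': [5/6 + 1/6*1/2, 5/6 + 1/6*5/6) = [11/12, 35/36)
  'd': [5/6 + 1/6*5/6, 5/6 + 1/6*1/1) = [35/36, 1/1)
  emit 'e', narrow to [5/6, 11/12)
Step 3: interval [5/6, 11/12), width = 11/12 - 5/6 = 1/12
  'e': [5/6 + 1/12*0/1, 5/6 + 1/12*1/2) = [5/6, 7/8) <- contains code 41/48
  'b': [5/6 + 1/12*1/2, 5/6 + 1/12*5/6) = [7/8, 65/72)
  'd': [5/6 + 1/12*5/6, 5/6 + 1/12*1/1) = [65/72, 11/12)
  emit 'e', narrow to [5/6, 7/8)

Answer: symbol=d low=5/6 high=1/1
symbol=e low=5/6 high=11/12
symbol=e low=5/6 high=7/8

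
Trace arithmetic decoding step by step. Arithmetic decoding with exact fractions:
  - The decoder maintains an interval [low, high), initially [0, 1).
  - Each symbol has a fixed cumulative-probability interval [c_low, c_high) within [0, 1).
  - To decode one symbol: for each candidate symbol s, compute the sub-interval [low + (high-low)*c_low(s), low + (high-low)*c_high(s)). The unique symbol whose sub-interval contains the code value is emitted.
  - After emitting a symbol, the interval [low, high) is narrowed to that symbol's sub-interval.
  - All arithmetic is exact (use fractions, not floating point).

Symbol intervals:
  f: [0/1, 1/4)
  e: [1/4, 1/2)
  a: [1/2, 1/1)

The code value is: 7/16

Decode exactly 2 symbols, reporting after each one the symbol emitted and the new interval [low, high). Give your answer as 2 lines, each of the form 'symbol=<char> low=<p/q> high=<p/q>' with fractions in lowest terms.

Step 1: interval [0/1, 1/1), width = 1/1 - 0/1 = 1/1
  'f': [0/1 + 1/1*0/1, 0/1 + 1/1*1/4) = [0/1, 1/4)
  'e': [0/1 + 1/1*1/4, 0/1 + 1/1*1/2) = [1/4, 1/2) <- contains code 7/16
  'a': [0/1 + 1/1*1/2, 0/1 + 1/1*1/1) = [1/2, 1/1)
  emit 'e', narrow to [1/4, 1/2)
Step 2: interval [1/4, 1/2), width = 1/2 - 1/4 = 1/4
  'f': [1/4 + 1/4*0/1, 1/4 + 1/4*1/4) = [1/4, 5/16)
  'e': [1/4 + 1/4*1/4, 1/4 + 1/4*1/2) = [5/16, 3/8)
  'a': [1/4 + 1/4*1/2, 1/4 + 1/4*1/1) = [3/8, 1/2) <- contains code 7/16
  emit 'a', narrow to [3/8, 1/2)

Answer: symbol=e low=1/4 high=1/2
symbol=a low=3/8 high=1/2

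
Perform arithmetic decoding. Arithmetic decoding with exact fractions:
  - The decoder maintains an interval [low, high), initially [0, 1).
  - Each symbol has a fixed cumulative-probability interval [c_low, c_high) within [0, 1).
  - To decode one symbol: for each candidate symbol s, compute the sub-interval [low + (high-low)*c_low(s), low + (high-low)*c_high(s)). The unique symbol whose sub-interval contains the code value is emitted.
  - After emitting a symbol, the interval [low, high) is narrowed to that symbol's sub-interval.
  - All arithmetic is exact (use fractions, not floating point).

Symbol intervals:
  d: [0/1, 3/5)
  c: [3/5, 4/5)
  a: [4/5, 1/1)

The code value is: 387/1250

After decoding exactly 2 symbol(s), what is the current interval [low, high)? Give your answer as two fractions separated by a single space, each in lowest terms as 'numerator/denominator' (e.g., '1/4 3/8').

Step 1: interval [0/1, 1/1), width = 1/1 - 0/1 = 1/1
  'd': [0/1 + 1/1*0/1, 0/1 + 1/1*3/5) = [0/1, 3/5) <- contains code 387/1250
  'c': [0/1 + 1/1*3/5, 0/1 + 1/1*4/5) = [3/5, 4/5)
  'a': [0/1 + 1/1*4/5, 0/1 + 1/1*1/1) = [4/5, 1/1)
  emit 'd', narrow to [0/1, 3/5)
Step 2: interval [0/1, 3/5), width = 3/5 - 0/1 = 3/5
  'd': [0/1 + 3/5*0/1, 0/1 + 3/5*3/5) = [0/1, 9/25) <- contains code 387/1250
  'c': [0/1 + 3/5*3/5, 0/1 + 3/5*4/5) = [9/25, 12/25)
  'a': [0/1 + 3/5*4/5, 0/1 + 3/5*1/1) = [12/25, 3/5)
  emit 'd', narrow to [0/1, 9/25)

Answer: 0/1 9/25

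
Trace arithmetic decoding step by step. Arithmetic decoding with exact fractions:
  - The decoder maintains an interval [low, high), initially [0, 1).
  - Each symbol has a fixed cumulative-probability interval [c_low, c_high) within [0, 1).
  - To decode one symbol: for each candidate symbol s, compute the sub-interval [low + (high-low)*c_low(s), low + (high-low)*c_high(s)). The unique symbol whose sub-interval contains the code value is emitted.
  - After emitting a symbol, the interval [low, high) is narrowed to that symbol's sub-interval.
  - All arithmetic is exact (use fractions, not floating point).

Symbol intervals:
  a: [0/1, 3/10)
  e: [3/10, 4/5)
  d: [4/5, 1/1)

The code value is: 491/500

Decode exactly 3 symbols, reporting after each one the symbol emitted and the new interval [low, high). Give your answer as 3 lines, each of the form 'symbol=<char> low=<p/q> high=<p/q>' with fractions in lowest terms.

Answer: symbol=d low=4/5 high=1/1
symbol=d low=24/25 high=1/1
symbol=e low=243/250 high=124/125

Derivation:
Step 1: interval [0/1, 1/1), width = 1/1 - 0/1 = 1/1
  'a': [0/1 + 1/1*0/1, 0/1 + 1/1*3/10) = [0/1, 3/10)
  'e': [0/1 + 1/1*3/10, 0/1 + 1/1*4/5) = [3/10, 4/5)
  'd': [0/1 + 1/1*4/5, 0/1 + 1/1*1/1) = [4/5, 1/1) <- contains code 491/500
  emit 'd', narrow to [4/5, 1/1)
Step 2: interval [4/5, 1/1), width = 1/1 - 4/5 = 1/5
  'a': [4/5 + 1/5*0/1, 4/5 + 1/5*3/10) = [4/5, 43/50)
  'e': [4/5 + 1/5*3/10, 4/5 + 1/5*4/5) = [43/50, 24/25)
  'd': [4/5 + 1/5*4/5, 4/5 + 1/5*1/1) = [24/25, 1/1) <- contains code 491/500
  emit 'd', narrow to [24/25, 1/1)
Step 3: interval [24/25, 1/1), width = 1/1 - 24/25 = 1/25
  'a': [24/25 + 1/25*0/1, 24/25 + 1/25*3/10) = [24/25, 243/250)
  'e': [24/25 + 1/25*3/10, 24/25 + 1/25*4/5) = [243/250, 124/125) <- contains code 491/500
  'd': [24/25 + 1/25*4/5, 24/25 + 1/25*1/1) = [124/125, 1/1)
  emit 'e', narrow to [243/250, 124/125)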